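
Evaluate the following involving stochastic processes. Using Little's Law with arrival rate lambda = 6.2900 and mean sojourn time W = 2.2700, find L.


Little's Law: L = lambda * W
= 6.2900 * 2.2700
= 14.2783

14.2783


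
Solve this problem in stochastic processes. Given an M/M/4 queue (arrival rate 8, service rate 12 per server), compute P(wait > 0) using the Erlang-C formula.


a = lambda/mu = 0.6667
rho = a/c = 0.1667
Erlang-C formula applied:
C(c,a) = 0.0051

0.0051


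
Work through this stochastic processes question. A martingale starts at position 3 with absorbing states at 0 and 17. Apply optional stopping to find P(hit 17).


By optional stopping theorem: E(M at tau) = M(0) = 3
P(hit 17)*17 + P(hit 0)*0 = 3
P(hit 17) = (3 - 0)/(17 - 0) = 3/17 = 0.1765

0.1765


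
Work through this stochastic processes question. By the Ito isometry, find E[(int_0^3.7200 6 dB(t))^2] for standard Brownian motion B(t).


By Ito isometry: E[(int f dB)^2] = int f^2 dt
= 6^2 * 3.7200
= 36 * 3.7200 = 133.9200

133.9200


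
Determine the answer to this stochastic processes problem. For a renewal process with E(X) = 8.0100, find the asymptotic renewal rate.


Long-run renewal rate = 1/E(X)
= 1/8.0100
= 0.1248

0.1248


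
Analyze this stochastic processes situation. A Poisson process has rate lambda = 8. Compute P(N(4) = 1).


P(N(t)=k) = (lambda*t)^k * exp(-lambda*t) / k!
lambda*t = 32
= 32^1 * exp(-32) / 1!
= 32 * 1.2664e-14 / 1
= 4.0525e-13

4.0525e-13


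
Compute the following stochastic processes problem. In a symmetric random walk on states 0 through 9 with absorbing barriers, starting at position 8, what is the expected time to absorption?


For symmetric RW on 0,...,N with absorbing barriers, E(i) = i*(N-i)
E(8) = 8 * 1 = 8

8


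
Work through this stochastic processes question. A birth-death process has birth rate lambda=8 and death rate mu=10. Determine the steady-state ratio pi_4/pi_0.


For birth-death process, pi_n/pi_0 = (lambda/mu)^n
= (8/10)^4
= 0.4096

0.4096


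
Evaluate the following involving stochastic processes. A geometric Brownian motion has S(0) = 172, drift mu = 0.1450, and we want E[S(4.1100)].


E[S(t)] = S(0) * exp(mu * t)
= 172 * exp(0.1450 * 4.1100)
= 172 * 1.8148
= 312.1377

312.1377


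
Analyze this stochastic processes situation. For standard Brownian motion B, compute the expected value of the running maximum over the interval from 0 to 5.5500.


E(max B(s)) = sqrt(2t/pi)
= sqrt(2*5.5500/pi)
= sqrt(3.5332)
= 1.8797

1.8797


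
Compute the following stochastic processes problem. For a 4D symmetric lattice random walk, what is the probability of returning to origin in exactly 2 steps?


P(return in 2 steps) = P(reverse first step) = 1/(2d)
= 1/8
= 0.1250

0.1250


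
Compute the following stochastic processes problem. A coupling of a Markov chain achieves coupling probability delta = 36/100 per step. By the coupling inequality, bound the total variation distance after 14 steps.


TV distance bound <= (1-delta)^n
= (1 - 0.3600)^14
= 0.6400^14
= 0.0019

0.0019


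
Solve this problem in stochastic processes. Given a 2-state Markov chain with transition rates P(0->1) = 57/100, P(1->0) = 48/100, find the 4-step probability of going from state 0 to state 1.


Computing P^4 by matrix multiplication.
P = [[0.4300, 0.5700], [0.4800, 0.5200]]
After raising P to the power 4:
P^4(0,1) = 0.5429

0.5429


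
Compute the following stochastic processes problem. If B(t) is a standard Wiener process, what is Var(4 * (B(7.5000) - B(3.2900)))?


Var(alpha*(B(t)-B(s))) = alpha^2 * (t-s)
= 4^2 * (7.5000 - 3.2900)
= 16 * 4.2100
= 67.3600

67.3600


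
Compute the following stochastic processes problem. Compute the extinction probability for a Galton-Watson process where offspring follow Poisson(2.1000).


Since mu = 2.1000 > 1, extinction prob q < 1.
Solve s = exp(mu*(s-1)) iteratively.
q = 0.1779

0.1779


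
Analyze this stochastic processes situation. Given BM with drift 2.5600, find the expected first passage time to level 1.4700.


Expected first passage time = a/mu
= 1.4700/2.5600
= 0.5742

0.5742


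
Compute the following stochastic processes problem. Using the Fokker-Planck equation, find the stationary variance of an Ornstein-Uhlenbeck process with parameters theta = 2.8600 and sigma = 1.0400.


Stationary variance = sigma^2 / (2*theta)
= 1.0400^2 / (2*2.8600)
= 1.0816 / 5.7200
= 0.1891

0.1891


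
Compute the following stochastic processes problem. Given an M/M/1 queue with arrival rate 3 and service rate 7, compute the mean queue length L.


rho = 3/7 = 0.4286
L = rho/(1-rho)
= 0.4286/0.5714
= 0.7500

0.7500


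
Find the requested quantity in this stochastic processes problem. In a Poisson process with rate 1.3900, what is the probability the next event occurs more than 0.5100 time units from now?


P(X > t) = exp(-lambda * t)
= exp(-1.3900 * 0.5100)
= exp(-0.7089) = 0.4922

0.4922


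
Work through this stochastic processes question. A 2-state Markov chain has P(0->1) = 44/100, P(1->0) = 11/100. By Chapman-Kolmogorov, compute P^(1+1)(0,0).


P^2 = P^1 * P^1
Computing via matrix multiplication of the transition matrix.
Entry (0,0) of P^2 = 0.3620

0.3620


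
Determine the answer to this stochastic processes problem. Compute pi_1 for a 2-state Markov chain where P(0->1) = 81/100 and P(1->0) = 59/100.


Stationary distribution: pi_0 = p10/(p01+p10), pi_1 = p01/(p01+p10)
p01 = 0.8100, p10 = 0.5900
pi_1 = 0.5786

0.5786


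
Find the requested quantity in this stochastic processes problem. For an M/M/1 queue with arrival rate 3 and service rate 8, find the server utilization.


rho = lambda/mu
= 3/8
= 0.3750

0.3750


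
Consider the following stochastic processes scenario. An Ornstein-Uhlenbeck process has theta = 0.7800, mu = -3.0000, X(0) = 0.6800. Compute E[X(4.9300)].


E[X(t)] = mu + (X(0) - mu)*exp(-theta*t)
= -3.0000 + (0.6800 - -3.0000)*exp(-0.7800*4.9300)
= -3.0000 + 3.6800 * 0.0214
= -2.9213

-2.9213


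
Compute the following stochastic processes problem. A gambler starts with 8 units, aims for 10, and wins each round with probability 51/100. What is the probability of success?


Gambler's ruin formula:
r = q/p = 0.4900/0.5100 = 0.9608
P(win) = (1 - r^i)/(1 - r^N)
= (1 - 0.9608^8)/(1 - 0.9608^10)
= 0.8307

0.8307


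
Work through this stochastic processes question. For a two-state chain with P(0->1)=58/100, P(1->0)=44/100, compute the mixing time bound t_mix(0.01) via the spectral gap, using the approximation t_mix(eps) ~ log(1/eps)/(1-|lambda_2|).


lambda_2 = |1 - p01 - p10| = |1 - 0.5800 - 0.4400| = 0.0200
t_mix ~ log(1/eps)/(1 - |lambda_2|)
= log(100)/(1 - 0.0200) = 4.6052/0.9800
= 4.6992

4.6992


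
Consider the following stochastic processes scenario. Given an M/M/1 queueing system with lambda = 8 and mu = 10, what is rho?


rho = lambda/mu
= 8/10
= 0.8000

0.8000


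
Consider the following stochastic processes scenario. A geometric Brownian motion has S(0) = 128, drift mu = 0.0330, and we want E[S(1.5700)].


E[S(t)] = S(0) * exp(mu * t)
= 128 * exp(0.0330 * 1.5700)
= 128 * 1.0532
= 134.8065

134.8065


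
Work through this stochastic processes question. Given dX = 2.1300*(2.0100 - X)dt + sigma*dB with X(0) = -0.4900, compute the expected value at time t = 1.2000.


E[X(t)] = mu + (X(0) - mu)*exp(-theta*t)
= 2.0100 + (-0.4900 - 2.0100)*exp(-2.1300*1.2000)
= 2.0100 + -2.5000 * 0.0776
= 1.8160

1.8160


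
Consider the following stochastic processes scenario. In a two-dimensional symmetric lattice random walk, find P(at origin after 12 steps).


P = C(12,6)^2 / 4^12
= 924^2 / 16777216
= 853776 / 16777216
= 0.0509

0.0509


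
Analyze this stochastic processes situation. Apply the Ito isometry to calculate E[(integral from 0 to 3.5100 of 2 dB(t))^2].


By Ito isometry: E[(int f dB)^2] = int f^2 dt
= 2^2 * 3.5100
= 4 * 3.5100 = 14.0400

14.0400


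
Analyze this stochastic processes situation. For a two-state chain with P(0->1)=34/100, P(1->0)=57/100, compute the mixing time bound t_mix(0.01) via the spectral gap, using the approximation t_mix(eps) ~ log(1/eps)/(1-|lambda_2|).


lambda_2 = |1 - p01 - p10| = |1 - 0.3400 - 0.5700| = 0.0900
t_mix ~ log(1/eps)/(1 - |lambda_2|)
= log(100)/(1 - 0.0900) = 4.6052/0.9100
= 5.0606

5.0606


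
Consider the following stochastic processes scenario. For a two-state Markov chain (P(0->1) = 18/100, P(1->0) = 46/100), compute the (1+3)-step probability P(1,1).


P^4 = P^1 * P^3
Computing via matrix multiplication of the transition matrix.
Entry (1,1) of P^4 = 0.2933

0.2933


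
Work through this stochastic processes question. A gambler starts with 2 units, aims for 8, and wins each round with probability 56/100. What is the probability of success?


Gambler's ruin formula:
r = q/p = 0.4400/0.5600 = 0.7857
P(win) = (1 - r^i)/(1 - r^N)
= (1 - 0.7857^2)/(1 - 0.7857^8)
= 0.4477

0.4477


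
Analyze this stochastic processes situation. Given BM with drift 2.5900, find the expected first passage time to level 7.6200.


Expected first passage time = a/mu
= 7.6200/2.5900
= 2.9421

2.9421


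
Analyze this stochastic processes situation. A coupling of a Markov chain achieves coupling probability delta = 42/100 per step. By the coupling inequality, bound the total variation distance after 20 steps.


TV distance bound <= (1-delta)^n
= (1 - 0.4200)^20
= 0.5800^20
= 1.8559e-05

1.8559e-05


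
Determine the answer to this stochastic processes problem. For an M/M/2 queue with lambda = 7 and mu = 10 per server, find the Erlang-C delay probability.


a = lambda/mu = 0.7000
rho = a/c = 0.3500
Erlang-C formula applied:
C(c,a) = 0.1815

0.1815


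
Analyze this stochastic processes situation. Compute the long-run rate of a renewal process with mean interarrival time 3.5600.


Long-run renewal rate = 1/E(X)
= 1/3.5600
= 0.2809

0.2809


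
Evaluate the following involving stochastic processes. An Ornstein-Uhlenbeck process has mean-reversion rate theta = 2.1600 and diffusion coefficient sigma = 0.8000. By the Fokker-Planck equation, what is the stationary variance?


Stationary variance = sigma^2 / (2*theta)
= 0.8000^2 / (2*2.1600)
= 0.6400 / 4.3200
= 0.1481

0.1481


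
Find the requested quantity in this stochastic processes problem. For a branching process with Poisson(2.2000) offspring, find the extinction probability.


Since mu = 2.2000 > 1, extinction prob q < 1.
Solve s = exp(mu*(s-1)) iteratively.
q = 0.1563

0.1563


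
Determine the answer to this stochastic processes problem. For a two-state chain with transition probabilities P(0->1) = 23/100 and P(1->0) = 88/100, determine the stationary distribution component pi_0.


Stationary distribution: pi_0 = p10/(p01+p10), pi_1 = p01/(p01+p10)
p01 = 0.2300, p10 = 0.8800
pi_0 = 0.7928

0.7928


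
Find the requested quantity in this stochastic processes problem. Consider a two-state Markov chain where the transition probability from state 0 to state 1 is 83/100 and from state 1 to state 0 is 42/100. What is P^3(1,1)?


Computing P^3 by matrix multiplication.
P = [[0.1700, 0.8300], [0.4200, 0.5800]]
After raising P to the power 3:
P^3(1,1) = 0.6588

0.6588


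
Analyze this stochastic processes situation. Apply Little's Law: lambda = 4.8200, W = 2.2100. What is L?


Little's Law: L = lambda * W
= 4.8200 * 2.2100
= 10.6522

10.6522


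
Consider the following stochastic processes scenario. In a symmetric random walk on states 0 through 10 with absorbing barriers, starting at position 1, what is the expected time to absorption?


For symmetric RW on 0,...,N with absorbing barriers, E(i) = i*(N-i)
E(1) = 1 * 9 = 9

9


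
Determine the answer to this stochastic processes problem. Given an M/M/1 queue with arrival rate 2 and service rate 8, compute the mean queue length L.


rho = 2/8 = 0.2500
L = rho/(1-rho)
= 0.2500/0.7500
= 0.3333

0.3333


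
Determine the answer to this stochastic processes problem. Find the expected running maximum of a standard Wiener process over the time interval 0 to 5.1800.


E(max B(s)) = sqrt(2t/pi)
= sqrt(2*5.1800/pi)
= sqrt(3.2977)
= 1.8160

1.8160


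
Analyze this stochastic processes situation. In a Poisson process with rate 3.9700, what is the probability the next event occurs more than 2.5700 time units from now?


P(X > t) = exp(-lambda * t)
= exp(-3.9700 * 2.5700)
= exp(-10.2029) = 3.7063e-05

3.7063e-05


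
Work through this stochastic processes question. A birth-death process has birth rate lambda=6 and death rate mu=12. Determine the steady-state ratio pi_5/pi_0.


For birth-death process, pi_n/pi_0 = (lambda/mu)^n
= (6/12)^5
= 0.0312

0.0312


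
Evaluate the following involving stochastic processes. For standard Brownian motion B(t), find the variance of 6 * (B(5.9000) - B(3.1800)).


Var(alpha*(B(t)-B(s))) = alpha^2 * (t-s)
= 6^2 * (5.9000 - 3.1800)
= 36 * 2.7200
= 97.9200

97.9200


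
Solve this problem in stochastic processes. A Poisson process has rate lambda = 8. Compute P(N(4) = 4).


P(N(t)=k) = (lambda*t)^k * exp(-lambda*t) / k!
lambda*t = 32
= 32^4 * exp(-32) / 4!
= 1048576 * 1.2664e-14 / 24
= 5.5331e-10

5.5331e-10


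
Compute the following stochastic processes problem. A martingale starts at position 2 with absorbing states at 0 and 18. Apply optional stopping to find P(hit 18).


By optional stopping theorem: E(M at tau) = M(0) = 2
P(hit 18)*18 + P(hit 0)*0 = 2
P(hit 18) = (2 - 0)/(18 - 0) = 1/9 = 0.1111

0.1111


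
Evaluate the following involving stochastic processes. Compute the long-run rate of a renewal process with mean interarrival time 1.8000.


Long-run renewal rate = 1/E(X)
= 1/1.8000
= 0.5556

0.5556


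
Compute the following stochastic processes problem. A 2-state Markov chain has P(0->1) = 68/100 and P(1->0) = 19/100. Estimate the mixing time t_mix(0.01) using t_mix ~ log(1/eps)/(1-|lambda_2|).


lambda_2 = |1 - p01 - p10| = |1 - 0.6800 - 0.1900| = 0.1300
t_mix ~ log(1/eps)/(1 - |lambda_2|)
= log(100)/(1 - 0.1300) = 4.6052/0.8700
= 5.2933

5.2933


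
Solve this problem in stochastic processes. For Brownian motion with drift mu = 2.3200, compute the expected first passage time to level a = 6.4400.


Expected first passage time = a/mu
= 6.4400/2.3200
= 2.7759

2.7759


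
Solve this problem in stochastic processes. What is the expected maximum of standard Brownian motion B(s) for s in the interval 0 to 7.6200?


E(max B(s)) = sqrt(2t/pi)
= sqrt(2*7.6200/pi)
= sqrt(4.8510)
= 2.2025

2.2025


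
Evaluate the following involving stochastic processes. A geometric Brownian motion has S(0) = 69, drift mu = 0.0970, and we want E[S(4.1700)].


E[S(t)] = S(0) * exp(mu * t)
= 69 * exp(0.0970 * 4.1700)
= 69 * 1.4985
= 103.3991

103.3991


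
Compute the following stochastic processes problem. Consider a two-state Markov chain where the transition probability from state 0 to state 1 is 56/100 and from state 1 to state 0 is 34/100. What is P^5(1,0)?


Computing P^5 by matrix multiplication.
P = [[0.4400, 0.5600], [0.3400, 0.6600]]
After raising P to the power 5:
P^5(1,0) = 0.3778

0.3778


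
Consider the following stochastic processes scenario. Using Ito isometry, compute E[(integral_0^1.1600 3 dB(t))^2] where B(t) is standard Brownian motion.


By Ito isometry: E[(int f dB)^2] = int f^2 dt
= 3^2 * 1.1600
= 9 * 1.1600 = 10.4400

10.4400


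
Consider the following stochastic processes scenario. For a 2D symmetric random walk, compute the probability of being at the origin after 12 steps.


P = C(12,6)^2 / 4^12
= 924^2 / 16777216
= 853776 / 16777216
= 0.0509

0.0509


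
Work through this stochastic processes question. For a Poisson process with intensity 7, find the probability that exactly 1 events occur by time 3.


P(N(t)=k) = (lambda*t)^k * exp(-lambda*t) / k!
lambda*t = 21
= 21^1 * exp(-21) / 1!
= 21 * 7.5826e-10 / 1
= 1.5923e-08

1.5923e-08


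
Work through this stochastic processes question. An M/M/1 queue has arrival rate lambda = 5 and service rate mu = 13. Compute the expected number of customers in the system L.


rho = 5/13 = 0.3846
L = rho/(1-rho)
= 0.3846/0.6154
= 0.6250

0.6250


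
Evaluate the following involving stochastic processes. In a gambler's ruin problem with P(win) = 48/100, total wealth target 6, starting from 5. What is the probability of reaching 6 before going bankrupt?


Gambler's ruin formula:
r = q/p = 0.5200/0.4800 = 1.0833
P(win) = (1 - r^i)/(1 - r^N)
= (1 - 1.0833^5)/(1 - 1.0833^6)
= 0.7983

0.7983


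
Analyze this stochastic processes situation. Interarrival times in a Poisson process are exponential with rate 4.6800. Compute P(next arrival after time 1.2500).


P(X > t) = exp(-lambda * t)
= exp(-4.6800 * 1.2500)
= exp(-5.8500) = 0.0029

0.0029


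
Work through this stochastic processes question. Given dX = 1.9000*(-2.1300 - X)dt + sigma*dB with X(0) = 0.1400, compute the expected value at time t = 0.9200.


E[X(t)] = mu + (X(0) - mu)*exp(-theta*t)
= -2.1300 + (0.1400 - -2.1300)*exp(-1.9000*0.9200)
= -2.1300 + 2.2700 * 0.1741
= -1.7347

-1.7347


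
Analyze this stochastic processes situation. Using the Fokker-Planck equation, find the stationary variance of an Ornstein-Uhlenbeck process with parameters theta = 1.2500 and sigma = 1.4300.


Stationary variance = sigma^2 / (2*theta)
= 1.4300^2 / (2*1.2500)
= 2.0449 / 2.5000
= 0.8180

0.8180


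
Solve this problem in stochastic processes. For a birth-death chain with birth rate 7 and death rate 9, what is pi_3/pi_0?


For birth-death process, pi_n/pi_0 = (lambda/mu)^n
= (7/9)^3
= 0.4705

0.4705


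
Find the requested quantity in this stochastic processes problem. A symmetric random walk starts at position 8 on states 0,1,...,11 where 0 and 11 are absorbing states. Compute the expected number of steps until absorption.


For symmetric RW on 0,...,N with absorbing barriers, E(i) = i*(N-i)
E(8) = 8 * 3 = 24

24


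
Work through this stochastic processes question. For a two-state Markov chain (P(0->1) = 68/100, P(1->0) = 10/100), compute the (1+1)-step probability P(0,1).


P^2 = P^1 * P^1
Computing via matrix multiplication of the transition matrix.
Entry (0,1) of P^2 = 0.8296

0.8296


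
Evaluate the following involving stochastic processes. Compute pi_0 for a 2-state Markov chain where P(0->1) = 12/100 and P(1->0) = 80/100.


Stationary distribution: pi_0 = p10/(p01+p10), pi_1 = p01/(p01+p10)
p01 = 0.1200, p10 = 0.8000
pi_0 = 0.8696

0.8696


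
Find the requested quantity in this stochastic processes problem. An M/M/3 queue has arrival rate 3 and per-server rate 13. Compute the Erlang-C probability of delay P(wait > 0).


a = lambda/mu = 0.2308
rho = a/c = 0.0769
Erlang-C formula applied:
C(c,a) = 0.0018

0.0018


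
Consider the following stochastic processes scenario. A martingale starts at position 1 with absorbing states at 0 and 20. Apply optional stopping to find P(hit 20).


By optional stopping theorem: E(M at tau) = M(0) = 1
P(hit 20)*20 + P(hit 0)*0 = 1
P(hit 20) = (1 - 0)/(20 - 0) = 1/20 = 0.0500

0.0500


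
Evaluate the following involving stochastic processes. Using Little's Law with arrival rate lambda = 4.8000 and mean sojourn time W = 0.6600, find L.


Little's Law: L = lambda * W
= 4.8000 * 0.6600
= 3.1680

3.1680


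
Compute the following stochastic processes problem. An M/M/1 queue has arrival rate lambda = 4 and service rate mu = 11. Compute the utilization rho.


rho = lambda/mu
= 4/11
= 0.3636

0.3636


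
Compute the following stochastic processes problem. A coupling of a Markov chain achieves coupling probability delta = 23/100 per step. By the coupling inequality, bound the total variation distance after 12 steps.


TV distance bound <= (1-delta)^n
= (1 - 0.2300)^12
= 0.7700^12
= 0.0434

0.0434


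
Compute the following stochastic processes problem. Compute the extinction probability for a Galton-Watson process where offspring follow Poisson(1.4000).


Since mu = 1.4000 > 1, extinction prob q < 1.
Solve s = exp(mu*(s-1)) iteratively.
q = 0.4890

0.4890


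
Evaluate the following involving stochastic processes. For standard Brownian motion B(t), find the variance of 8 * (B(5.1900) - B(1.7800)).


Var(alpha*(B(t)-B(s))) = alpha^2 * (t-s)
= 8^2 * (5.1900 - 1.7800)
= 64 * 3.4100
= 218.2400

218.2400


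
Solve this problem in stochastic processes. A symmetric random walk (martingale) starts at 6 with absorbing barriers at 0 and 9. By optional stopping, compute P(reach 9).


By optional stopping theorem: E(M at tau) = M(0) = 6
P(hit 9)*9 + P(hit 0)*0 = 6
P(hit 9) = (6 - 0)/(9 - 0) = 2/3 = 0.6667

0.6667


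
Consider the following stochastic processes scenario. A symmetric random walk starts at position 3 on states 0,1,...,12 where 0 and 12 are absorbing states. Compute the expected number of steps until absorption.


For symmetric RW on 0,...,N with absorbing barriers, E(i) = i*(N-i)
E(3) = 3 * 9 = 27

27


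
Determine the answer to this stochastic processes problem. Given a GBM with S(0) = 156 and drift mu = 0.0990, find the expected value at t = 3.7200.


E[S(t)] = S(0) * exp(mu * t)
= 156 * exp(0.0990 * 3.7200)
= 156 * 1.4452
= 225.4585

225.4585


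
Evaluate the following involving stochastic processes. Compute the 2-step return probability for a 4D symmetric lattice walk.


P(return in 2 steps) = P(reverse first step) = 1/(2d)
= 1/8
= 0.1250

0.1250


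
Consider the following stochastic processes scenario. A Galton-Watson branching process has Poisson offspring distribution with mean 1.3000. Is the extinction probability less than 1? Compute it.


Since mu = 1.3000 > 1, extinction prob q < 1.
Solve s = exp(mu*(s-1)) iteratively.
q = 0.5770

0.5770


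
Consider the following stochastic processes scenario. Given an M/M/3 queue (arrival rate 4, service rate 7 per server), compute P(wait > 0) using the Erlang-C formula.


a = lambda/mu = 0.5714
rho = a/c = 0.1905
Erlang-C formula applied:
C(c,a) = 0.0217

0.0217


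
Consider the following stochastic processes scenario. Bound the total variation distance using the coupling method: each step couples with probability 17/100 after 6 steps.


TV distance bound <= (1-delta)^n
= (1 - 0.1700)^6
= 0.8300^6
= 0.3269

0.3269


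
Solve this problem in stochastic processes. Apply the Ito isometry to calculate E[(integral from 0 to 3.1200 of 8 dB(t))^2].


By Ito isometry: E[(int f dB)^2] = int f^2 dt
= 8^2 * 3.1200
= 64 * 3.1200 = 199.6800

199.6800


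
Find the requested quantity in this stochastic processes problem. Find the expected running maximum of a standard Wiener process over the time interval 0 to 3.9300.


E(max B(s)) = sqrt(2t/pi)
= sqrt(2*3.9300/pi)
= sqrt(2.5019)
= 1.5817

1.5817


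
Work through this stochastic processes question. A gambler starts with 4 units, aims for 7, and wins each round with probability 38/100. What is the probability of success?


Gambler's ruin formula:
r = q/p = 0.6200/0.3800 = 1.6316
P(win) = (1 - r^i)/(1 - r^N)
= (1 - 1.6316^4)/(1 - 1.6316^7)
= 0.2044

0.2044


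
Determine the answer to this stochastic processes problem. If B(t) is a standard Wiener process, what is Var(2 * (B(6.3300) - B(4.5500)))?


Var(alpha*(B(t)-B(s))) = alpha^2 * (t-s)
= 2^2 * (6.3300 - 4.5500)
= 4 * 1.7800
= 7.1200

7.1200


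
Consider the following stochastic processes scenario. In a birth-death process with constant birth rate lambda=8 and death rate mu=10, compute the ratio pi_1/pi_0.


For birth-death process, pi_n/pi_0 = (lambda/mu)^n
= (8/10)^1
= 0.8000

0.8000


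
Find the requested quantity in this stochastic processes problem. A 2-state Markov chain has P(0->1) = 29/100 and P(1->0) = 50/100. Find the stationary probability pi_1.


Stationary distribution: pi_0 = p10/(p01+p10), pi_1 = p01/(p01+p10)
p01 = 0.2900, p10 = 0.5000
pi_1 = 0.3671

0.3671


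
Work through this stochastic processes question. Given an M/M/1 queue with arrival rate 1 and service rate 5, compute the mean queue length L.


rho = 1/5 = 0.2000
L = rho/(1-rho)
= 0.2000/0.8000
= 0.2500

0.2500


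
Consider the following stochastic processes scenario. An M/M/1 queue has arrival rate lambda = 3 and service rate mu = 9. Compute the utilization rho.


rho = lambda/mu
= 3/9
= 0.3333

0.3333


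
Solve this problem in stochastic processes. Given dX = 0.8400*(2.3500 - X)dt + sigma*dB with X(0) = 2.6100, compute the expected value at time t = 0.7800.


E[X(t)] = mu + (X(0) - mu)*exp(-theta*t)
= 2.3500 + (2.6100 - 2.3500)*exp(-0.8400*0.7800)
= 2.3500 + 0.2600 * 0.5193
= 2.4850

2.4850


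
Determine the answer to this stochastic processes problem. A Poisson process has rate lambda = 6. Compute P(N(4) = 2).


P(N(t)=k) = (lambda*t)^k * exp(-lambda*t) / k!
lambda*t = 24
= 24^2 * exp(-24) / 2!
= 576 * 3.7751e-11 / 2
= 1.0872e-08

1.0872e-08


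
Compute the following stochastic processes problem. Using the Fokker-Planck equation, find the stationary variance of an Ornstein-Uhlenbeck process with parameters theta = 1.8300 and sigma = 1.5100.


Stationary variance = sigma^2 / (2*theta)
= 1.5100^2 / (2*1.8300)
= 2.2801 / 3.6600
= 0.6230

0.6230


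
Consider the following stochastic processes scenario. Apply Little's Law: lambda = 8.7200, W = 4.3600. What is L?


Little's Law: L = lambda * W
= 8.7200 * 4.3600
= 38.0192

38.0192


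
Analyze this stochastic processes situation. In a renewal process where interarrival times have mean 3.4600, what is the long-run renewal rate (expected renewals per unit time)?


Long-run renewal rate = 1/E(X)
= 1/3.4600
= 0.2890

0.2890


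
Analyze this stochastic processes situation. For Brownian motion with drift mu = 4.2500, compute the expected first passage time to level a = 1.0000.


Expected first passage time = a/mu
= 1.0000/4.2500
= 0.2353

0.2353


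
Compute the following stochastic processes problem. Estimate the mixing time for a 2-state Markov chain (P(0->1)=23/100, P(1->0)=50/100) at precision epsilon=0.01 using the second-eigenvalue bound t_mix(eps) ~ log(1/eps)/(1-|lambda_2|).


lambda_2 = |1 - p01 - p10| = |1 - 0.2300 - 0.5000| = 0.2700
t_mix ~ log(1/eps)/(1 - |lambda_2|)
= log(100)/(1 - 0.2700) = 4.6052/0.7300
= 6.3085

6.3085


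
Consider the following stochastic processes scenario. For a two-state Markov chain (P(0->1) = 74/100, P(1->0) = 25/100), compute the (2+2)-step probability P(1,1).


P^4 = P^2 * P^2
Computing via matrix multiplication of the transition matrix.
Entry (1,1) of P^4 = 0.7475

0.7475


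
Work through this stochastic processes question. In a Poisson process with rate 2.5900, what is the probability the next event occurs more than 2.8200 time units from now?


P(X > t) = exp(-lambda * t)
= exp(-2.5900 * 2.8200)
= exp(-7.3038) = 6.7298e-04

6.7298e-04


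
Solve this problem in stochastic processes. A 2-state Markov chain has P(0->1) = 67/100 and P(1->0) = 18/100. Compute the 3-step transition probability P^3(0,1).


Computing P^3 by matrix multiplication.
P = [[0.3300, 0.6700], [0.1800, 0.8200]]
After raising P to the power 3:
P^3(0,1) = 0.7856

0.7856


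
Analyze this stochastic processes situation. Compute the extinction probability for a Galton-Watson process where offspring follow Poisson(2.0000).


Since mu = 2.0000 > 1, extinction prob q < 1.
Solve s = exp(mu*(s-1)) iteratively.
q = 0.2032

0.2032


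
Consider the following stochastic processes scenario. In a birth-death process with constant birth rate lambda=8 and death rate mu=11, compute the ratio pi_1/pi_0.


For birth-death process, pi_n/pi_0 = (lambda/mu)^n
= (8/11)^1
= 0.7273

0.7273


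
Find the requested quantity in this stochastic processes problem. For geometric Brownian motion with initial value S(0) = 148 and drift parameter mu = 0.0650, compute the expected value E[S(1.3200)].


E[S(t)] = S(0) * exp(mu * t)
= 148 * exp(0.0650 * 1.3200)
= 148 * 1.0896
= 161.2591

161.2591


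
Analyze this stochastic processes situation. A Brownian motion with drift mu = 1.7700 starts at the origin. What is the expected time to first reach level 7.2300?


Expected first passage time = a/mu
= 7.2300/1.7700
= 4.0847

4.0847


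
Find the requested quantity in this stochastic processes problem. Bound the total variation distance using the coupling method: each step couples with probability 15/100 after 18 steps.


TV distance bound <= (1-delta)^n
= (1 - 0.1500)^18
= 0.8500^18
= 0.0536

0.0536


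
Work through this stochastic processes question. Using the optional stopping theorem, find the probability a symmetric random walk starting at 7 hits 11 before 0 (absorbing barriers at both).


By optional stopping theorem: E(M at tau) = M(0) = 7
P(hit 11)*11 + P(hit 0)*0 = 7
P(hit 11) = (7 - 0)/(11 - 0) = 7/11 = 0.6364

0.6364


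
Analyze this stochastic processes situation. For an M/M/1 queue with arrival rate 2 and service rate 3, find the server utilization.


rho = lambda/mu
= 2/3
= 0.6667

0.6667


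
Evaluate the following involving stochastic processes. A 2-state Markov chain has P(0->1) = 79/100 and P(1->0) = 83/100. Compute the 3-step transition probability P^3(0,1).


Computing P^3 by matrix multiplication.
P = [[0.2100, 0.7900], [0.8300, 0.1700]]
After raising P to the power 3:
P^3(0,1) = 0.6039

0.6039


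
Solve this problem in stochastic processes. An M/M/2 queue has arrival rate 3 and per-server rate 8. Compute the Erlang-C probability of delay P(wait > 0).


a = lambda/mu = 0.3750
rho = a/c = 0.1875
Erlang-C formula applied:
C(c,a) = 0.0592

0.0592


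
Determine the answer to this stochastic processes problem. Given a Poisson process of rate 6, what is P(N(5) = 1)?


P(N(t)=k) = (lambda*t)^k * exp(-lambda*t) / k!
lambda*t = 30
= 30^1 * exp(-30) / 1!
= 30 * 9.3576e-14 / 1
= 2.8073e-12

2.8073e-12


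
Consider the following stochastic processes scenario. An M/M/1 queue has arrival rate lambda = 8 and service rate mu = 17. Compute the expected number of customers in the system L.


rho = 8/17 = 0.4706
L = rho/(1-rho)
= 0.4706/0.5294
= 0.8889

0.8889


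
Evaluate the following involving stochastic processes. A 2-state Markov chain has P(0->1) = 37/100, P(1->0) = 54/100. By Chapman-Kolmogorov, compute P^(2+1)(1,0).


P^3 = P^2 * P^1
Computing via matrix multiplication of the transition matrix.
Entry (1,0) of P^3 = 0.5930

0.5930


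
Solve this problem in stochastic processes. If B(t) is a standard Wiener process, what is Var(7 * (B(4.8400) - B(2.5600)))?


Var(alpha*(B(t)-B(s))) = alpha^2 * (t-s)
= 7^2 * (4.8400 - 2.5600)
= 49 * 2.2800
= 111.7200

111.7200


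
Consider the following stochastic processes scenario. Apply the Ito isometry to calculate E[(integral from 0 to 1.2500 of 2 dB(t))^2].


By Ito isometry: E[(int f dB)^2] = int f^2 dt
= 2^2 * 1.2500
= 4 * 1.2500 = 5.0000

5.0000


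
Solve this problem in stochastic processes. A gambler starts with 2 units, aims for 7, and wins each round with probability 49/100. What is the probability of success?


Gambler's ruin formula:
r = q/p = 0.5100/0.4900 = 1.0408
P(win) = (1 - r^i)/(1 - r^N)
= (1 - 1.0408^2)/(1 - 1.0408^7)
= 0.2577

0.2577


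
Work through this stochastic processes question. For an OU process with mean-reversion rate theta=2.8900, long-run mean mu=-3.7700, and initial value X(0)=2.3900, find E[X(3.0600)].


E[X(t)] = mu + (X(0) - mu)*exp(-theta*t)
= -3.7700 + (2.3900 - -3.7700)*exp(-2.8900*3.0600)
= -3.7700 + 6.1600 * 1.4433e-04
= -3.7691

-3.7691


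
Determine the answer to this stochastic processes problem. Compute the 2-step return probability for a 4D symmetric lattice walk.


P(return in 2 steps) = P(reverse first step) = 1/(2d)
= 1/8
= 0.1250

0.1250


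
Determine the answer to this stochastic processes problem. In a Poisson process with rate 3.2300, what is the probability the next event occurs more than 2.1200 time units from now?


P(X > t) = exp(-lambda * t)
= exp(-3.2300 * 2.1200)
= exp(-6.8476) = 0.0011

0.0011


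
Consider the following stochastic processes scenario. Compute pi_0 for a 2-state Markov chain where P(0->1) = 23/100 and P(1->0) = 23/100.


Stationary distribution: pi_0 = p10/(p01+p10), pi_1 = p01/(p01+p10)
p01 = 0.2300, p10 = 0.2300
pi_0 = 0.5000

0.5000


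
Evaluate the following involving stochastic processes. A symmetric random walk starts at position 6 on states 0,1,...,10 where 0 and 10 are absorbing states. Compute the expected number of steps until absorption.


For symmetric RW on 0,...,N with absorbing barriers, E(i) = i*(N-i)
E(6) = 6 * 4 = 24

24


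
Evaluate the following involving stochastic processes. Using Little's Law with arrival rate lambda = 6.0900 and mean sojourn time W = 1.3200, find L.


Little's Law: L = lambda * W
= 6.0900 * 1.3200
= 8.0388

8.0388


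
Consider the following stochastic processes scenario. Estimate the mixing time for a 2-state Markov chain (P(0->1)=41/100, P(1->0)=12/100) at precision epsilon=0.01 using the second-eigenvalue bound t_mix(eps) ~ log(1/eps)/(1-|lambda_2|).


lambda_2 = |1 - p01 - p10| = |1 - 0.4100 - 0.1200| = 0.4700
t_mix ~ log(1/eps)/(1 - |lambda_2|)
= log(100)/(1 - 0.4700) = 4.6052/0.5300
= 8.6890

8.6890


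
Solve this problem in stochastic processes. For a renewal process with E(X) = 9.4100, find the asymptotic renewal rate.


Long-run renewal rate = 1/E(X)
= 1/9.4100
= 0.1063

0.1063


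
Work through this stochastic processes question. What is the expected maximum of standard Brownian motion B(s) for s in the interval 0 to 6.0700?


E(max B(s)) = sqrt(2t/pi)
= sqrt(2*6.0700/pi)
= sqrt(3.8643)
= 1.9658

1.9658


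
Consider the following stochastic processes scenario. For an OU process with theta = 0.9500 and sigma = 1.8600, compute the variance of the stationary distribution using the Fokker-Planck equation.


Stationary variance = sigma^2 / (2*theta)
= 1.8600^2 / (2*0.9500)
= 3.4596 / 1.9000
= 1.8208

1.8208


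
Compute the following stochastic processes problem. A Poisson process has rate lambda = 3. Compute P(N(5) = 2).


P(N(t)=k) = (lambda*t)^k * exp(-lambda*t) / k!
lambda*t = 15
= 15^2 * exp(-15) / 2!
= 225 * 3.0590e-07 / 2
= 3.4414e-05

3.4414e-05


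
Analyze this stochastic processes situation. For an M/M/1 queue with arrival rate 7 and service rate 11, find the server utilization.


rho = lambda/mu
= 7/11
= 0.6364

0.6364


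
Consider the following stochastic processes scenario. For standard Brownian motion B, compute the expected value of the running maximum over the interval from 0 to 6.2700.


E(max B(s)) = sqrt(2t/pi)
= sqrt(2*6.2700/pi)
= sqrt(3.9916)
= 1.9979

1.9979


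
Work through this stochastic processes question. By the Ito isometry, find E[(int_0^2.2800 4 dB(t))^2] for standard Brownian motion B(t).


By Ito isometry: E[(int f dB)^2] = int f^2 dt
= 4^2 * 2.2800
= 16 * 2.2800 = 36.4800

36.4800


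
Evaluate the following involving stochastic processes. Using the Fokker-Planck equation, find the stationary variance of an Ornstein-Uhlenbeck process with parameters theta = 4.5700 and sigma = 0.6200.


Stationary variance = sigma^2 / (2*theta)
= 0.6200^2 / (2*4.5700)
= 0.3844 / 9.1400
= 0.0421

0.0421


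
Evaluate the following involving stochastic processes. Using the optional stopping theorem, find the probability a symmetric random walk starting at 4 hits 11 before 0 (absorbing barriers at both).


By optional stopping theorem: E(M at tau) = M(0) = 4
P(hit 11)*11 + P(hit 0)*0 = 4
P(hit 11) = (4 - 0)/(11 - 0) = 4/11 = 0.3636

0.3636


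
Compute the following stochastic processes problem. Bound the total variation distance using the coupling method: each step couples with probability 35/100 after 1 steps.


TV distance bound <= (1-delta)^n
= (1 - 0.3500)^1
= 0.6500^1
= 0.6500

0.6500


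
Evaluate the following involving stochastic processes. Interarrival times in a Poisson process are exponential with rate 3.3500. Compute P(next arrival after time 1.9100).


P(X > t) = exp(-lambda * t)
= exp(-3.3500 * 1.9100)
= exp(-6.3985) = 0.0017

0.0017


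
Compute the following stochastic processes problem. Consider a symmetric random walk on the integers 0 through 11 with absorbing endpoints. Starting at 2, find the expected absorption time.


For symmetric RW on 0,...,N with absorbing barriers, E(i) = i*(N-i)
E(2) = 2 * 9 = 18

18


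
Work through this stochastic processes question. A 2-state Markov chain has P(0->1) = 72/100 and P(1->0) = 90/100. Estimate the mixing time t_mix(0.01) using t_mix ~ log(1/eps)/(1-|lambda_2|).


lambda_2 = |1 - p01 - p10| = |1 - 0.7200 - 0.9000| = 0.6200
t_mix ~ log(1/eps)/(1 - |lambda_2|)
= log(100)/(1 - 0.6200) = 4.6052/0.3800
= 12.1189

12.1189


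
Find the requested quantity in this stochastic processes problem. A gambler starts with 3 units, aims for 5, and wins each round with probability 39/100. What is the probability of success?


Gambler's ruin formula:
r = q/p = 0.6100/0.3900 = 1.5641
P(win) = (1 - r^i)/(1 - r^N)
= (1 - 1.5641^3)/(1 - 1.5641^5)
= 0.3380

0.3380


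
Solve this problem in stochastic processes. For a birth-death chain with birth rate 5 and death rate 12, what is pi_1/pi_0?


For birth-death process, pi_n/pi_0 = (lambda/mu)^n
= (5/12)^1
= 0.4167

0.4167


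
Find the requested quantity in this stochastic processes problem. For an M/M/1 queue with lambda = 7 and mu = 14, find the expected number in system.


rho = 7/14 = 0.5000
L = rho/(1-rho)
= 0.5000/0.5000
= 1.0000

1.0000


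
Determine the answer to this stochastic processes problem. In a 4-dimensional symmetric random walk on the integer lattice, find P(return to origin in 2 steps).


P(return in 2 steps) = P(reverse first step) = 1/(2d)
= 1/8
= 0.1250

0.1250


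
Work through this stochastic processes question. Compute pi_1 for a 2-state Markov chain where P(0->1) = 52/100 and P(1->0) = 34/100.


Stationary distribution: pi_0 = p10/(p01+p10), pi_1 = p01/(p01+p10)
p01 = 0.5200, p10 = 0.3400
pi_1 = 0.6047

0.6047


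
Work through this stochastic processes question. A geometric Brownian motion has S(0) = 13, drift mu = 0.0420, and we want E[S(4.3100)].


E[S(t)] = S(0) * exp(mu * t)
= 13 * exp(0.0420 * 4.3100)
= 13 * 1.1984
= 15.5797

15.5797


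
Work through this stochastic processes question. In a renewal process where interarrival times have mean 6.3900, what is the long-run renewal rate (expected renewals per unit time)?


Long-run renewal rate = 1/E(X)
= 1/6.3900
= 0.1565

0.1565


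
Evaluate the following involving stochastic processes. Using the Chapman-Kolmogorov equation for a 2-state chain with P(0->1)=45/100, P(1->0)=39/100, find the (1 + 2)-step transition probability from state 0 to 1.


P^3 = P^1 * P^2
Computing via matrix multiplication of the transition matrix.
Entry (0,1) of P^3 = 0.5335

0.5335


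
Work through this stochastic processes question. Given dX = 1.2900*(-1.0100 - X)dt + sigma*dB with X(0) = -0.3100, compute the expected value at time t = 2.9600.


E[X(t)] = mu + (X(0) - mu)*exp(-theta*t)
= -1.0100 + (-0.3100 - -1.0100)*exp(-1.2900*2.9600)
= -1.0100 + 0.7000 * 0.0220
= -0.9946

-0.9946


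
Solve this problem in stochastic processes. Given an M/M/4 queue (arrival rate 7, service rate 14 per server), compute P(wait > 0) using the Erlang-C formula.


a = lambda/mu = 0.5000
rho = a/c = 0.1250
Erlang-C formula applied:
C(c,a) = 0.0018

0.0018


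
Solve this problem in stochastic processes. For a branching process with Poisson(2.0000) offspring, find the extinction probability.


Since mu = 2.0000 > 1, extinction prob q < 1.
Solve s = exp(mu*(s-1)) iteratively.
q = 0.2032

0.2032
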